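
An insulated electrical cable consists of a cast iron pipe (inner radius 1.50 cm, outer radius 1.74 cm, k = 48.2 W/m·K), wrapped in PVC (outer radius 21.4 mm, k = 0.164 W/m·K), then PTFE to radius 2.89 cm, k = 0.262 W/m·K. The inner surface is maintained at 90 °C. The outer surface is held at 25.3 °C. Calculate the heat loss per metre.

Q' = 169 W/m

Treat each layer as a resistance in series:
  R'_cast iron = ln(0.0174/0.0150)/(2πk) = 0.1484/(2π·48.2) = 4.901×10^-4 m·K/W
  R'_PVC = ln(0.0214/0.0174)/(2πk) = 0.2069/(2π·0.164) = 0.2008 m·K/W
  R'_PTFE = ln(0.0289/0.0214)/(2πk) = 0.3005/(2π·0.262) = 0.1825 m·K/W
ΣR = 4.901×10^-4 + 0.2008 + 0.1825 = 0.3838 m·K/W
Q' = ΔT/ΣR = (90 °C − 25.3 °C)/0.3838 = 169 W/m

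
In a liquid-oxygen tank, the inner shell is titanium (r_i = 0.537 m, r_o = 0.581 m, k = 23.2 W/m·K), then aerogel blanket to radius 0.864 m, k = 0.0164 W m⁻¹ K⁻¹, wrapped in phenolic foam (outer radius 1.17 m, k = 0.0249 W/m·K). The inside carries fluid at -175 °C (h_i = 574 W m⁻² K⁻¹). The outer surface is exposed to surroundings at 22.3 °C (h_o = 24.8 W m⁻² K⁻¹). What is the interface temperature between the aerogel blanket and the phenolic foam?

T = -29.3 °C

Treat each layer as a resistance in series:
  R_conv,in = 1/(4πr²h) = 1/(4π·0.537²·574) = 4.808×10^-4 K/W
  R_titanium = (1/0.537 − 1/0.581)/(4πk) = 0.1410/(4π·23.2) = 4.837×10^-4 K/W
  R_aerogel blanket = (1/0.581 − 1/0.864)/(4πk) = 0.5638/(4π·0.0164) = 2.736 K/W
  R_phenolic foam = (1/0.864 − 1/1.17)/(4πk) = 0.3027/(4π·0.0249) = 0.9674 K/W
  R_conv,out = 1/(4πr²h) = 1/(4π·1.17²·24.8) = 0.002344 K/W
ΣR = 4.808×10^-4 + 4.837×10^-4 + 2.736 + 0.9674 + 0.002344 = 3.707 K/W
Q = ΔT/ΣR = (-175 °C − 22.3 °C)/3.707 = -53.22 W
From the inner boundary to the aerogel blanket/phenolic foam interface, ΣR_partial = 2.737 K/W.
T_interface = T_in − Q·ΣR_partial = -175 °C − (-53.22)(2.737) = -29.3 °C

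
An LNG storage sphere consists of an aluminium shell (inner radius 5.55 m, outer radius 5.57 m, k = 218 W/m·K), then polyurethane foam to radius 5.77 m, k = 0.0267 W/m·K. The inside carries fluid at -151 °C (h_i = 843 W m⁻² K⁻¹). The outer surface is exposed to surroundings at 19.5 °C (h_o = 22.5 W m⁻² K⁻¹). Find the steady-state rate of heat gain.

Q = 9.14 kW

Series thermal resistances, inner to outer:
  R_conv,in = 1/(4πr²h) = 1/(4π·5.55²·843) = 3.065×10^-6 K/W
  R_aluminium = (1/5.55 − 1/5.57)/(4πk) = 6.470×10^-4/(4π·218) = 2.362×10^-7 K/W
  R_polyurethane foam = (1/5.57 − 1/5.77)/(4πk) = 0.006223/(4π·0.0267) = 0.01855 K/W
  R_conv,out = 1/(4πr²h) = 1/(4π·5.77²·22.5) = 1.062×10^-4 K/W
ΣR = 3.065×10^-6 + 2.362×10^-7 + 0.01855 + 1.062×10^-4 = 0.01866 K/W
Q = ΔT/ΣR = (-151 °C − 19.5 °C)/0.01866 = -9140 W
(Negative Q ⇒ heat flows inward; heat gain = 9140 W.)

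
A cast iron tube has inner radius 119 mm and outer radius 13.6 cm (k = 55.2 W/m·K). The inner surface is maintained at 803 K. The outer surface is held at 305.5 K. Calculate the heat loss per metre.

Q' = 2πk·ΔT/ln(r₂/r₁) = 2π × 55.2 × 497.5 / ln(0.136/0.119) = 1.29×10^6 W/m

Q' = 1.29×10^6 W/m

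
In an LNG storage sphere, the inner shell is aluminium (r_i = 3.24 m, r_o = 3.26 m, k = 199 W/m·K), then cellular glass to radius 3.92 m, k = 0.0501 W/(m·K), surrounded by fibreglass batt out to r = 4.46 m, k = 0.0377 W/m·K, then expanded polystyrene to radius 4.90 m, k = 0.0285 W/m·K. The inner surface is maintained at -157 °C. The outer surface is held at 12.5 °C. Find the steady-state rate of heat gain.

Q = 833 W

Treat each layer as a resistance in series:
  R_aluminium = (1/3.24 − 1/3.26)/(4πk) = 0.001894/(4π·199) = 7.572×10^-7 K/W
  R_cellular glass = (1/3.26 − 1/3.92)/(4πk) = 0.05165/(4π·0.0501) = 0.08203 K/W
  R_fibreglass batt = (1/3.92 − 1/4.46)/(4πk) = 0.03089/(4π·0.0377) = 0.06520 K/W
  R_expanded polystyrene = (1/4.46 − 1/4.90)/(4πk) = 0.02013/(4π·0.0285) = 0.05622 K/W
ΣR = 7.572×10^-7 + 0.08203 + 0.06520 + 0.05622 = 0.2035 K/W
Q = ΔT/ΣR = (-157 °C − 12.5 °C)/0.2035 = -833 W
(Negative Q ⇒ heat flows inward; heat gain = 833 W.)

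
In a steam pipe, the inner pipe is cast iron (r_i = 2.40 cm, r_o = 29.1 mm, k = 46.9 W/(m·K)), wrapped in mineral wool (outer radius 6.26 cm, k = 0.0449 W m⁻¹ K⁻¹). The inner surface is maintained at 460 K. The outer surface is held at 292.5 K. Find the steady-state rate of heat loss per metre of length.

Q' = 61.7 W/m

Treat each layer as a resistance in series:
  R'_cast iron = ln(0.0291/0.0240)/(2πk) = 0.1927/(2π·46.9) = 6.539×10^-4 m·K/W
  R'_mineral wool = ln(0.0626/0.0291)/(2πk) = 0.7660/(2π·0.0449) = 2.715 m·K/W
ΣR = 6.539×10^-4 + 2.715 = 2.716 m·K/W
Q' = ΔT/ΣR = (460 K − 292.5 K)/2.716 = 61.7 W/m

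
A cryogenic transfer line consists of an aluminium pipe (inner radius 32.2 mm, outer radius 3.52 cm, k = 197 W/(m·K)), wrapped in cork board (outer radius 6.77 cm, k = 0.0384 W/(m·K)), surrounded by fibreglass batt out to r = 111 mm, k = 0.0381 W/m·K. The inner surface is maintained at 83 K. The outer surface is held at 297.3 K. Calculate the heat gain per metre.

Series thermal resistances, inner to outer:
  R'_aluminium = ln(0.0352/0.0322)/(2πk) = 0.08908/(2π·197) = 7.197×10^-5 m·K/W
  R'_cork board = ln(0.0677/0.0352)/(2πk) = 0.6540/(2π·0.0384) = 2.711 m·K/W
  R'_fibreglass batt = ln(0.111/0.0677)/(2πk) = 0.4944/(2π·0.0381) = 2.065 m·K/W
ΣR = 7.197×10^-5 + 2.711 + 2.065 = 4.776 m·K/W
Q' = ΔT/ΣR = (83 K − 297.3 K)/4.776 = -44.9 W/m
(Negative Q' ⇒ heat flows inward; heat gain = 44.9 W/m.)

Q' = 44.9 W/m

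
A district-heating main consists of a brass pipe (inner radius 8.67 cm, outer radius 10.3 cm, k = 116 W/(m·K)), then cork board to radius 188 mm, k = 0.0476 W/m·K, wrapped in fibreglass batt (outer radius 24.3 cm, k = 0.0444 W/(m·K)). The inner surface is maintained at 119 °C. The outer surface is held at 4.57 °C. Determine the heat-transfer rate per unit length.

Treat each layer as a resistance in series:
  R'_brass = ln(0.103/0.0867)/(2πk) = 0.1723/(2π·116) = 2.364×10^-4 m·K/W
  R'_cork board = ln(0.188/0.103)/(2πk) = 0.6017/(2π·0.0476) = 2.012 m·K/W
  R'_fibreglass batt = ln(0.243/0.188)/(2πk) = 0.2566/(2π·0.0444) = 0.9199 m·K/W
ΣR = 2.364×10^-4 + 2.012 + 0.9199 = 2.932 m·K/W
Q' = ΔT/ΣR = (119 °C − 4.57 °C)/2.932 = 39.0 W/m

Q' = 39.0 W/m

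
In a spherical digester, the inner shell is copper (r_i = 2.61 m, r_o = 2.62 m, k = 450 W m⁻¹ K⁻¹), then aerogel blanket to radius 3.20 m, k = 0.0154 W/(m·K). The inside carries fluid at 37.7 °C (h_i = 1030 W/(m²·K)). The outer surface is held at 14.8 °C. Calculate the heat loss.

Resistance network (inner→outer):
  R_conv,in = 1/(4πr²h) = 1/(4π·2.61²·1030) = 1.134×10^-5 K/W
  R_copper = (1/2.61 − 1/2.62)/(4πk) = 0.001462/(4π·450) = 2.586×10^-7 K/W
  R_aerogel blanket = (1/2.62 − 1/3.20)/(4πk) = 0.06918/(4π·0.0154) = 0.3575 K/W
ΣR = 1.134×10^-5 + 2.586×10^-7 + 0.3575 = 0.3575 K/W
Q = ΔT/ΣR = (37.7 °C − 14.8 °C)/0.3575 = 64.1 W

Q = 64.1 W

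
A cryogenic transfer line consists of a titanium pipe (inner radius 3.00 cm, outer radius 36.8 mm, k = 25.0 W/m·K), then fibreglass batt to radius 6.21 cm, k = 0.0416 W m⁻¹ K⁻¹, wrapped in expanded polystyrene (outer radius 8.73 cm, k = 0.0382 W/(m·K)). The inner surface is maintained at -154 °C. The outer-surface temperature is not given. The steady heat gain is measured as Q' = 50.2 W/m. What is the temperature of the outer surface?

T_out = 17.8 °C

Series resistances:
  R'_titanium = ln(0.0368/0.0300)/(2πk) = 0.2043/(2π·25.0) = 0.001301 m·K/W
  R'_fibreglass batt = ln(0.0621/0.0368)/(2πk) = 0.5232/(2π·0.0416) = 2.002 m·K/W
  R'_expanded polystyrene = ln(0.0873/0.0621)/(2πk) = 0.3406/(2π·0.0382) = 1.419 m·K/W
ΣR = 3.422 m·K/W
ΔT = Q'·ΣR = 50.2 × 3.422 = 171.8 K
Heat flows inward, so T_out = T_in + ΔT = -154 + 171.8 = 17.8 °C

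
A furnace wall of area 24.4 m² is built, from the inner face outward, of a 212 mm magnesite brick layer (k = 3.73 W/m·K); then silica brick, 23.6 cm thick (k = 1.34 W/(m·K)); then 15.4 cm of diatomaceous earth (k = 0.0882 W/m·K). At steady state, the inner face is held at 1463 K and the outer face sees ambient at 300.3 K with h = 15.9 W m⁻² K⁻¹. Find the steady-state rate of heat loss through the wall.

Series thermal resistances, inner to outer:
  R_magnesite brick = L/(kA) = 0.212/(3.73·24.4) = 0.002329 K/W
  R_silica brick = L/(kA) = 0.236/(1.34·24.4) = 0.007218 K/W
  R_diatomaceous earth = L/(kA) = 0.154/(0.0882·24.4) = 0.07156 K/W
  R_conv,out = 1/(hA) = 1/(15.9·24.4) = 0.002578 K/W
ΣR = 0.002329 + 0.007218 + 0.07156 + 0.002578 = 0.08368 K/W
Q = ΔT/ΣR = (1463 K − 300.3 K)/0.08368 = 13900 W

Q = 13900 W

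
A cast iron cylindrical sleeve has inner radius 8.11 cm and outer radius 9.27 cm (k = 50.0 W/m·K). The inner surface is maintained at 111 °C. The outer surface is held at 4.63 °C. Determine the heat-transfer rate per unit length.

Q' = 2πk·ΔT/ln(r₂/r₁) = 2π × 50.0 × 106.37 / ln(0.0927/0.0811) = 2.50×10^5 W/m

Q' = 250 kW/m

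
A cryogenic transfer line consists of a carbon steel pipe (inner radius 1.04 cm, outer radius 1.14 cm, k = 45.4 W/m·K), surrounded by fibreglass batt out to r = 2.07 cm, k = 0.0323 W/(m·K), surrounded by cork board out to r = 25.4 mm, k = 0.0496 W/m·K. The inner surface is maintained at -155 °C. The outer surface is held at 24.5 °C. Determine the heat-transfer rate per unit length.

Treat each layer as a resistance in series:
  R'_carbon steel = ln(0.0114/0.0104)/(2πk) = 0.09181/(2π·45.4) = 3.218×10^-4 m·K/W
  R'_fibreglass batt = ln(0.0207/0.0114)/(2πk) = 0.5965/(2π·0.0323) = 2.939 m·K/W
  R'_cork board = ln(0.0254/0.0207)/(2πk) = 0.2046/(2π·0.0496) = 0.6566 m·K/W
ΣR = 3.218×10^-4 + 2.939 + 0.6566 = 3.596 m·K/W
Q' = ΔT/ΣR = (-155 °C − 24.5 °C)/3.596 = -49.9 W/m
(Negative Q' ⇒ heat flows inward; heat gain = 49.9 W/m.)

Q' = 49.9 W/m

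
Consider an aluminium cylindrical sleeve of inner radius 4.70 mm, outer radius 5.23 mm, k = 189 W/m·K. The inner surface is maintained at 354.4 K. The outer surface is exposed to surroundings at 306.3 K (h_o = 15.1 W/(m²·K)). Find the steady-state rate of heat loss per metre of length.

Q' = 23.9 W/m

Resistance network (inner→outer):
  R'_aluminium = ln(0.00523/0.00470)/(2πk) = 0.1068/(2π·189) = 8.998×10^-5 m·K/W
  R'_conv,out = 1/(2πr h) = 1/(2π·0.00523·15.1) = 2.015 m·K/W
ΣR = 8.998×10^-5 + 2.015 = 2.015 m·K/W
Q' = ΔT/ΣR = (354.4 K − 306.3 K)/2.015 = 23.9 W/m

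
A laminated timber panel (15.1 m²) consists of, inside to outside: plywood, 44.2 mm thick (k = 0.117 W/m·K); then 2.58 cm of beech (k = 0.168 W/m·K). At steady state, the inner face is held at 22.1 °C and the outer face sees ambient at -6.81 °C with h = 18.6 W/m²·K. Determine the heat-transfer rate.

Resistance network (inner→outer):
  R_plywood = L/(kA) = 0.0442/(0.117·15.1) = 0.02502 K/W
  R_beech = L/(kA) = 0.0258/(0.168·15.1) = 0.01017 K/W
  R_conv,out = 1/(hA) = 1/(18.6·15.1) = 0.003560 K/W
ΣR = 0.02502 + 0.01017 + 0.003560 = 0.03875 K/W
Q = ΔT/ΣR = (22.1 °C − -6.81 °C)/0.03875 = 746 W

Q = 746 W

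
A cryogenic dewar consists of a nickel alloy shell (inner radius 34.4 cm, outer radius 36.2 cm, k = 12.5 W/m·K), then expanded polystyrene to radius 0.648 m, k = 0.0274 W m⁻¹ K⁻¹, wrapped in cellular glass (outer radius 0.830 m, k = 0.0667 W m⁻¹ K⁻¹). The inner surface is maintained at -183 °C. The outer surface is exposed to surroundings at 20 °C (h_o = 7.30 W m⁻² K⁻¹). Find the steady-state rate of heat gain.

Q = 51.2 W

Resistance network (inner→outer):
  R_nickel alloy = (1/0.344 − 1/0.362)/(4πk) = 0.1445/(4π·12.5) = 9.202×10^-4 K/W
  R_expanded polystyrene = (1/0.362 − 1/0.648)/(4πk) = 1.219/(4π·0.0274) = 3.541 K/W
  R_cellular glass = (1/0.648 − 1/0.830)/(4πk) = 0.3384/(4π·0.0667) = 0.4037 K/W
  R_conv,out = 1/(4πr²h) = 1/(4π·0.830²·7.30) = 0.01582 K/W
ΣR = 9.202×10^-4 + 3.541 + 0.4037 + 0.01582 = 3.961 K/W
Q = ΔT/ΣR = (-183 °C − 20 °C)/3.961 = -51.2 W
(Negative Q ⇒ heat flows inward; heat gain = 51.2 W.)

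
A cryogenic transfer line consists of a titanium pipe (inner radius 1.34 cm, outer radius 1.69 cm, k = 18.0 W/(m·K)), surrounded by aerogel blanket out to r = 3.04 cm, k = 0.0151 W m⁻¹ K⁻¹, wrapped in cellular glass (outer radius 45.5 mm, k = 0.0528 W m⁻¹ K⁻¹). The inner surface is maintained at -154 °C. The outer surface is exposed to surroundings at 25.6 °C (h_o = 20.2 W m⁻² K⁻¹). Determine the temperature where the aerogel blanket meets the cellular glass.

T = -7.3 °C

Series thermal resistances, inner to outer:
  R'_titanium = ln(0.0169/0.0134)/(2πk) = 0.2321/(2π·18.0) = 0.002052 m·K/W
  R'_aerogel blanket = ln(0.0304/0.0169)/(2πk) = 0.5871/(2π·0.0151) = 6.188 m·K/W
  R'_cellular glass = ln(0.0455/0.0304)/(2πk) = 0.4033/(2π·0.0528) = 1.216 m·K/W
  R'_conv,out = 1/(2πr h) = 1/(2π·0.0455·20.2) = 0.1732 m·K/W
ΣR = 0.002052 + 6.188 + 1.216 + 0.1732 = 7.579 m·K/W
Q' = ΔT/ΣR = (-154 °C − 25.6 °C)/7.579 = -23.70 W/m
From the inner boundary to the aerogel blanket/cellular glass interface, ΣR_partial = 6.190 m·K/W.
T_interface = T_in − Q'·ΣR_partial = -154 °C − (-23.70)(6.190) = -7.3 °C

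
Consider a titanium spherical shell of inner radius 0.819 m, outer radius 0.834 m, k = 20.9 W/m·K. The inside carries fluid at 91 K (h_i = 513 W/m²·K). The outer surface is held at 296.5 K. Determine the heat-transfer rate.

Q = 653 kW

Series thermal resistances, inner to outer:
  R_conv,in = 1/(4πr²h) = 1/(4π·0.819²·513) = 2.313×10^-4 K/W
  R_titanium = (1/0.819 − 1/0.834)/(4πk) = 0.02196/(4π·20.9) = 8.362×10^-5 K/W
ΣR = 2.313×10^-4 + 8.362×10^-5 = 3.149×10^-4 K/W
Q = ΔT/ΣR = (91 K − 296.5 K)/3.149×10^-4 = -6.53×10^5 W
(Negative Q ⇒ heat flows inward; heat gain = 6.53×10^5 W.)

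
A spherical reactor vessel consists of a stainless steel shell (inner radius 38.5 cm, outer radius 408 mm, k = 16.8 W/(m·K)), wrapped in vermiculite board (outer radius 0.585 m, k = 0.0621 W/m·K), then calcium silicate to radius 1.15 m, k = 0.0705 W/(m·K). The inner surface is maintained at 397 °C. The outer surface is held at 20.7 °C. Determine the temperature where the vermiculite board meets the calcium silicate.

Series thermal resistances, inner to outer:
  R_stainless steel = (1/0.385 − 1/0.408)/(4πk) = 0.1464/(4π·16.8) = 6.936×10^-4 K/W
  R_vermiculite board = (1/0.408 − 1/0.585)/(4πk) = 0.7416/(4π·0.0621) = 0.9503 K/W
  R_calcium silicate = (1/0.585 − 1/1.15)/(4πk) = 0.8398/(4π·0.0705) = 0.9480 K/W
ΣR = 6.936×10^-4 + 0.9503 + 0.9480 = 1.899 K/W
Q = ΔT/ΣR = (397 °C − 20.7 °C)/1.899 = 198.2 W
From the inner boundary to the vermiculite board/calcium silicate interface, ΣR_partial = 0.9510 K/W.
T_interface = T_in − Q·ΣR_partial = 397 °C − (198.2)(0.9510) = 209 °C

T = 209 °C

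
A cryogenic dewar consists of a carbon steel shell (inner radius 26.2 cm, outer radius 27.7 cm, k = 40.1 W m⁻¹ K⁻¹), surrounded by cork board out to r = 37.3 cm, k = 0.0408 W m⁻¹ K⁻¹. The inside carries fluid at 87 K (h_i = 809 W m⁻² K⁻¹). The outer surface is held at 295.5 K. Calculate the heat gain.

Q = 115 W

Treat each layer as a resistance in series:
  R_conv,in = 1/(4πr²h) = 1/(4π·0.262²·809) = 0.001433 K/W
  R_carbon steel = (1/0.262 − 1/0.277)/(4πk) = 0.2067/(4π·40.1) = 4.102×10^-4 K/W
  R_cork board = (1/0.277 − 1/0.373)/(4πk) = 0.9291/(4π·0.0408) = 1.812 K/W
ΣR = 0.001433 + 4.102×10^-4 + 1.812 = 1.814 K/W
Q = ΔT/ΣR = (87 K − 295.5 K)/1.814 = -115 W
(Negative Q ⇒ heat flows inward; heat gain = 115 W.)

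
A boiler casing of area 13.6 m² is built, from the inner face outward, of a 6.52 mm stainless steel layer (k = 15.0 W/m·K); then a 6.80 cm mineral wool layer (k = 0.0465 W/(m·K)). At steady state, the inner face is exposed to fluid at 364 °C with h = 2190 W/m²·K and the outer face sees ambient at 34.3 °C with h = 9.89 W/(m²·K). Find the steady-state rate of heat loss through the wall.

Q = 2.87 kW

Series thermal resistances, inner to outer:
  R_conv,in = 1/(hA) = 1/(2190·13.6) = 3.358×10^-5 K/W
  R_stainless steel = L/(kA) = 0.00652/(15.0·13.6) = 3.196×10^-5 K/W
  R_mineral wool = L/(kA) = 0.0680/(0.0465·13.6) = 0.1075 K/W
  R_conv,out = 1/(hA) = 1/(9.89·13.6) = 0.007435 K/W
ΣR = 3.358×10^-5 + 3.196×10^-5 + 0.1075 + 0.007435 = 0.1150 K/W
Q = ΔT/ΣR = (364 °C − 34.3 °C)/0.1150 = 2870 W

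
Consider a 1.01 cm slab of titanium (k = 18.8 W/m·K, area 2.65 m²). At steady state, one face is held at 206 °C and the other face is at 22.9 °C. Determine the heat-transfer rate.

Q = 9.03×10^5 W

Q = kA·ΔT/L = 18.8 × 2.65 × |206 °C − 22.9 °C| / 0.0101 = 9.03×10^5 W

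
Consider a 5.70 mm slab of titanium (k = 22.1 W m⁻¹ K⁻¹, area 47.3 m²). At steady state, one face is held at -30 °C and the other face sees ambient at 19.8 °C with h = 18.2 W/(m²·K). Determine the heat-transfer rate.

Resistance network (inner→outer):
  R_titanium = L/(kA) = 0.00570/(22.1·47.3) = 5.453×10^-6 K/W
  R_conv,out = 1/(hA) = 1/(18.2·47.3) = 0.001162 K/W
ΣR = 5.453×10^-6 + 0.001162 = 0.001167 K/W
Q = ΔT/ΣR = (-30 °C − 19.8 °C)/0.001167 = -42700 W
(Negative Q ⇒ heat flows inward; heat gain = 42700 W.)

Q = 42700 W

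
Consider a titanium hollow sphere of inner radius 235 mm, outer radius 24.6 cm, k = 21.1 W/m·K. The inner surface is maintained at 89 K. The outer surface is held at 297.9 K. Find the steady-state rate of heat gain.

Q = 2.91×10^5 W

Q = 4πk·ΔT/(1/r₁ − 1/r₂) = 4π × 21.1 × 208.9 / (1/0.235 − 1/0.246) = 2.91×10^5 W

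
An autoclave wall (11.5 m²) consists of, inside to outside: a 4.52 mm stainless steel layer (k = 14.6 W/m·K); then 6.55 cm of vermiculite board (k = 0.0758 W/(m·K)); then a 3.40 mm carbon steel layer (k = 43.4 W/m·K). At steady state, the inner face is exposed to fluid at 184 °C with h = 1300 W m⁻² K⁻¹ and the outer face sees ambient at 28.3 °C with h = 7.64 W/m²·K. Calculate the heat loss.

Q = 1800 W

Resistance network (inner→outer):
  R_conv,in = 1/(hA) = 1/(1300·11.5) = 6.689×10^-5 K/W
  R_stainless steel = L/(kA) = 0.00452/(14.6·11.5) = 2.692×10^-5 K/W
  R_vermiculite board = L/(kA) = 0.0655/(0.0758·11.5) = 0.07514 K/W
  R_carbon steel = L/(kA) = 0.00340/(43.4·11.5) = 6.812×10^-6 K/W
  R_conv,out = 1/(hA) = 1/(7.64·11.5) = 0.01138 K/W
ΣR = 6.689×10^-5 + 2.692×10^-5 + 0.07514 + 6.812×10^-6 + 0.01138 = 0.08662 K/W
Q = ΔT/ΣR = (184 °C − 28.3 °C)/0.08662 = 1800 W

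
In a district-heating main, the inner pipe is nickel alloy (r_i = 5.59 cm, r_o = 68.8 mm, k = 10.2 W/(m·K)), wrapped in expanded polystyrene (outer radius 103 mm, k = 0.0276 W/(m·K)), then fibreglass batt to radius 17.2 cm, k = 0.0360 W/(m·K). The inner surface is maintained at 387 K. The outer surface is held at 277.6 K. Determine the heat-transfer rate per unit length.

Q' = 23.8 W/m

Resistance network (inner→outer):
  R'_nickel alloy = ln(0.0688/0.0559)/(2πk) = 0.2076/(2π·10.2) = 0.003240 m·K/W
  R'_expanded polystyrene = ln(0.103/0.0688)/(2πk) = 0.4035/(2π·0.0276) = 2.327 m·K/W
  R'_fibreglass batt = ln(0.172/0.103)/(2πk) = 0.5128/(2π·0.0360) = 2.267 m·K/W
ΣR = 0.003240 + 2.327 + 2.267 = 4.597 m·K/W
Q' = ΔT/ΣR = (387 K − 277.6 K)/4.597 = 23.8 W/m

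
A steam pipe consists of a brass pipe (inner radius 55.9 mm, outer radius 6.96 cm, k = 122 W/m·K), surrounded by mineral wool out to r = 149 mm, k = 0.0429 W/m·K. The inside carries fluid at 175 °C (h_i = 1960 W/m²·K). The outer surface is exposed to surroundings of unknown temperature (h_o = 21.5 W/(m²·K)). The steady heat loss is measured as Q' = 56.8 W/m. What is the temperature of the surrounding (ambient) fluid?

T_out = 11.7 °C

Sum the resistances:
  R'_conv,in = 1/(2πr h) = 1/(2π·0.0559·1960) = 0.001453 m·K/W
  R'_brass = ln(0.0696/0.0559)/(2πk) = 0.2192/(2π·122) = 2.860×10^-4 m·K/W
  R'_mineral wool = ln(0.149/0.0696)/(2πk) = 0.7612/(2π·0.0429) = 2.824 m·K/W
  R'_conv,out = 1/(2πr h) = 1/(2π·0.149·21.5) = 0.04968 m·K/W
ΣR = 2.875 m·K/W
ΔT = Q'·ΣR = 56.8 × 2.875 = 163.3 K
Heat flows outward, so T_out = T_in − ΔT = 175 − 163.3 = 11.7 °C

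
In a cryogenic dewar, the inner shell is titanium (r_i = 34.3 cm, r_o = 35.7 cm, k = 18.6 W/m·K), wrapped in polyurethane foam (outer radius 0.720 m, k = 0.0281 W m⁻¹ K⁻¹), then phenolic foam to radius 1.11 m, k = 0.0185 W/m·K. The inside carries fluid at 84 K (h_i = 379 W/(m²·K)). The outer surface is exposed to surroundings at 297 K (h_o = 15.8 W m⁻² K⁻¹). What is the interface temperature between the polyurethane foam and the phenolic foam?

Series thermal resistances, inner to outer:
  R_conv,in = 1/(4πr²h) = 1/(4π·0.343²·379) = 0.001785 K/W
  R_titanium = (1/0.343 − 1/0.357)/(4πk) = 0.1143/(4π·18.6) = 4.892×10^-4 K/W
  R_polyurethane foam = (1/0.357 − 1/0.720)/(4πk) = 1.412/(4π·0.0281) = 3.999 K/W
  R_phenolic foam = (1/0.720 − 1/1.11)/(4πk) = 0.4880/(4π·0.0185) = 2.099 K/W
  R_conv,out = 1/(4πr²h) = 1/(4π·1.11²·15.8) = 0.004088 K/W
ΣR = 0.001785 + 4.892×10^-4 + 3.999 + 2.099 + 0.004088 = 6.104 K/W
Q = ΔT/ΣR = (84 K − 297 K)/6.104 = -34.90 W
From the inner boundary to the polyurethane foam/phenolic foam interface, ΣR_partial = 4.001 K/W.
T_interface = T_in − Q·ΣR_partial = 84 K − (-34.90)(4.001) = 223.6 K

T = 223.6 K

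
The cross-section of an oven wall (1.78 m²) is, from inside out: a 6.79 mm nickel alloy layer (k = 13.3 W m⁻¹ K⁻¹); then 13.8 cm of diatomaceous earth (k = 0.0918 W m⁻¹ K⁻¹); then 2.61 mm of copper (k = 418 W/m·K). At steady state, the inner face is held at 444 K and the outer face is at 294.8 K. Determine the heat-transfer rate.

Resistance network (inner→outer):
  R_nickel alloy = L/(kA) = 0.00679/(13.3·1.78) = 2.868×10^-4 K/W
  R_diatomaceous earth = L/(kA) = 0.138/(0.0918·1.78) = 0.8445 K/W
  R_copper = L/(kA) = 0.00261/(418·1.78) = 3.508×10^-6 K/W
ΣR = 2.868×10^-4 + 0.8445 + 3.508×10^-6 = 0.8448 K/W
Q = ΔT/ΣR = (444 K − 294.8 K)/0.8448 = 177 W

Q = 177 W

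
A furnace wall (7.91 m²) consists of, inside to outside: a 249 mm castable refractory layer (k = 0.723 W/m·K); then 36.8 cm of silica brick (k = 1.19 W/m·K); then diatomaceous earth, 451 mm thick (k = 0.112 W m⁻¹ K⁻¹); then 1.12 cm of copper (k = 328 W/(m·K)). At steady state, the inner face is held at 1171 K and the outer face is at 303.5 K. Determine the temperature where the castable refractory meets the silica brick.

T = 1107 K

Series thermal resistances, inner to outer:
  R_castable refractory = L/(kA) = 0.249/(0.723·7.91) = 0.04354 K/W
  R_silica brick = L/(kA) = 0.368/(1.19·7.91) = 0.03910 K/W
  R_diatomaceous earth = L/(kA) = 0.451/(0.112·7.91) = 0.5091 K/W
  R_copper = L/(kA) = 0.0112/(328·7.91) = 4.317×10^-6 K/W
ΣR = 0.04354 + 0.03910 + 0.5091 + 4.317×10^-6 = 0.5917 K/W
Q = ΔT/ΣR = (1171 K − 303.5 K)/0.5917 = 1466 W
From the inner boundary to the castable refractory/silica brick interface, ΣR_partial = 0.04354 K/W.
T_interface = T_in − Q·ΣR_partial = 1171 K − (1466)(0.04354) = 1107 K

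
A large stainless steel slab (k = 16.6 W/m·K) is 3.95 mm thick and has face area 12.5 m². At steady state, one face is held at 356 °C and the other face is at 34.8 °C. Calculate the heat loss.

Q = kA·ΔT/L = 16.6 × 12.5 × |356 °C − 34.8 °C| / 0.00395 = 1.69×10^7 W

Q = 16900 kW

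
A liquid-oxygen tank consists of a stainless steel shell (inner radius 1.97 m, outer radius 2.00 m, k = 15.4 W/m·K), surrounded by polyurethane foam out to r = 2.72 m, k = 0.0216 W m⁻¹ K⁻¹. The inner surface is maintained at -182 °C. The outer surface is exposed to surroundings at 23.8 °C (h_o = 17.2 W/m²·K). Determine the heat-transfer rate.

Treat each layer as a resistance in series:
  R_stainless steel = (1/1.97 − 1/2.00)/(4πk) = 0.007614/(4π·15.4) = 3.935×10^-5 K/W
  R_polyurethane foam = (1/2.00 − 1/2.72)/(4πk) = 0.1324/(4π·0.0216) = 0.4876 K/W
  R_conv,out = 1/(4πr²h) = 1/(4π·2.72²·17.2) = 6.254×10^-4 K/W
ΣR = 3.935×10^-5 + 0.4876 + 6.254×10^-4 = 0.4883 K/W
Q = ΔT/ΣR = (-182 °C − 23.8 °C)/0.4883 = -421 W
(Negative Q ⇒ heat flows inward; heat gain = 421 W.)

Q = 421 W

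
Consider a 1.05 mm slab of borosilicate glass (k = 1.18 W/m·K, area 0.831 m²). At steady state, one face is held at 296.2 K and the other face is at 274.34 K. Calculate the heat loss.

Q = 20.4 kW

Q = kA·ΔT/L = 1.18 × 0.831 × |296.2 K − 274.34 K| / 0.00105 = 20400 W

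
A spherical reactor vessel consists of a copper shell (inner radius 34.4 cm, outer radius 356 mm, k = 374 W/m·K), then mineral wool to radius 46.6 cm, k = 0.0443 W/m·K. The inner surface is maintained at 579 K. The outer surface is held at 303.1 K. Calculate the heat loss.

Resistance network (inner→outer):
  R_copper = (1/0.344 − 1/0.356)/(4πk) = 0.09799/(4π·374) = 2.085×10^-5 K/W
  R_mineral wool = (1/0.356 − 1/0.466)/(4πk) = 0.6631/(4π·0.0443) = 1.191 K/W
ΣR = 2.085×10^-5 + 1.191 = 1.191 K/W
Q = ΔT/ΣR = (579 K − 303.1 K)/1.191 = 232 W

Q = 232 W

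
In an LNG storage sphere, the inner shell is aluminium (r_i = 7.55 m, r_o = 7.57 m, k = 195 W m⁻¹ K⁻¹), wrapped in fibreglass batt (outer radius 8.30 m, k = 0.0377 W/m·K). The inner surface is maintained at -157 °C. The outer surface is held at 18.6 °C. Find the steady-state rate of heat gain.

Q = 7.16 kW

Series thermal resistances, inner to outer:
  R_aluminium = (1/7.55 − 1/7.57)/(4πk) = 3.499×10^-4/(4π·195) = 1.428×10^-7 K/W
  R_fibreglass batt = (1/7.57 − 1/8.30)/(4πk) = 0.01162/(4π·0.0377) = 0.02452 K/W
ΣR = 1.428×10^-7 + 0.02452 = 0.02452 K/W
Q = ΔT/ΣR = (-157 °C − 18.6 °C)/0.02452 = -7160 W
(Negative Q ⇒ heat flows inward; heat gain = 7160 W.)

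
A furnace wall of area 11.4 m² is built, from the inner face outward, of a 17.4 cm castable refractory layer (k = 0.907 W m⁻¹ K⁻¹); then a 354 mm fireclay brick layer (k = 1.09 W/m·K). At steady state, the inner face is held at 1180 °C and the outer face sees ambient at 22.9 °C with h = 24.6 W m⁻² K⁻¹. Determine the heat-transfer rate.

Q = 23.7 kW

Treat each layer as a resistance in series:
  R_castable refractory = L/(kA) = 0.174/(0.907·11.4) = 0.01683 K/W
  R_fireclay brick = L/(kA) = 0.354/(1.09·11.4) = 0.02849 K/W
  R_conv,out = 1/(hA) = 1/(24.6·11.4) = 0.003566 K/W
ΣR = 0.01683 + 0.02849 + 0.003566 = 0.04889 K/W
Q = ΔT/ΣR = (1180 °C − 22.9 °C)/0.04889 = 23700 W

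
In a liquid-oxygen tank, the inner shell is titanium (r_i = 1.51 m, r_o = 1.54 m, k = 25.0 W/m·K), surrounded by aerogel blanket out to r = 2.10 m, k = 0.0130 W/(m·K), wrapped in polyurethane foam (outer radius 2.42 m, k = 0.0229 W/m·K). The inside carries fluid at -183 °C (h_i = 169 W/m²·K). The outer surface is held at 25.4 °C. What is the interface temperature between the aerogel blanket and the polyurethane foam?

T = -10.3 °C

Treat each layer as a resistance in series:
  R_conv,in = 1/(4πr²h) = 1/(4π·1.51²·169) = 2.065×10^-4 K/W
  R_titanium = (1/1.51 − 1/1.54)/(4πk) = 0.01290/(4π·25.0) = 4.107×10^-5 K/W
  R_aerogel blanket = (1/1.54 − 1/2.10)/(4πk) = 0.1732/(4π·0.0130) = 1.060 K/W
  R_polyurethane foam = (1/2.10 − 1/2.42)/(4πk) = 0.06297/(4π·0.0229) = 0.2188 K/W
ΣR = 2.065×10^-4 + 4.107×10^-5 + 1.060 + 0.2188 = 1.279 K/W
Q = ΔT/ΣR = (-183 °C − 25.4 °C)/1.279 = -162.9 W
From the inner boundary to the aerogel blanket/polyurethane foam interface, ΣR_partial = 1.060 K/W.
T_interface = T_in − Q·ΣR_partial = -183 °C − (-162.9)(1.060) = -10.3 °C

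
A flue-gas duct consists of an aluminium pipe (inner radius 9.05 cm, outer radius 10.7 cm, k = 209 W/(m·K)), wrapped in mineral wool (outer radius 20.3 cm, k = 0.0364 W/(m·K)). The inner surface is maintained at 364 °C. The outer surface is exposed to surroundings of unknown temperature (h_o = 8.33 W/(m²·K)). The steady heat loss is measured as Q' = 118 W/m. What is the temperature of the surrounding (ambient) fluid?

Sum the resistances:
  R'_aluminium = ln(0.107/0.0905)/(2πk) = 0.1675/(2π·209) = 1.275×10^-4 m·K/W
  R'_mineral wool = ln(0.203/0.107)/(2πk) = 0.6404/(2π·0.0364) = 2.800 m·K/W
  R'_conv,out = 1/(2πr h) = 1/(2π·0.203·8.33) = 0.09412 m·K/W
ΣR = 2.894 m·K/W
ΔT = Q'·ΣR = 118 × 2.894 = 341.5 K
Heat flows outward, so T_out = T_in − ΔT = 364 − 341.5 = 22.5 °C

T_out = 22.5 °C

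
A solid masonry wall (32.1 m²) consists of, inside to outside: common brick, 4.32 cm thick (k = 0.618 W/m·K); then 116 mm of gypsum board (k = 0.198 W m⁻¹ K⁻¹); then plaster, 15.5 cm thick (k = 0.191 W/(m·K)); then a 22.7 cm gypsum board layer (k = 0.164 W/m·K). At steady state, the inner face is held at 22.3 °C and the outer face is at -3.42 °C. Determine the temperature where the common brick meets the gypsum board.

T = 21.7 °C

Treat each layer as a resistance in series:
  R_common brick = L/(kA) = 0.0432/(0.618·32.1) = 0.002178 K/W
  R_gypsum board = L/(kA) = 0.116/(0.198·32.1) = 0.01825 K/W
  R_plaster = L/(kA) = 0.155/(0.191·32.1) = 0.02528 K/W
  R_gypsum board = L/(kA) = 0.227/(0.164·32.1) = 0.04312 K/W
ΣR = 0.002178 + 0.01825 + 0.02528 + 0.04312 = 0.08883 K/W
Q = ΔT/ΣR = (22.3 °C − -3.42 °C)/0.08883 = 289.5 W
From the inner boundary to the common brick/gypsum board interface, ΣR_partial = 0.002178 K/W.
T_interface = T_in − Q·ΣR_partial = 22.3 °C − (289.5)(0.002178) = 21.7 °C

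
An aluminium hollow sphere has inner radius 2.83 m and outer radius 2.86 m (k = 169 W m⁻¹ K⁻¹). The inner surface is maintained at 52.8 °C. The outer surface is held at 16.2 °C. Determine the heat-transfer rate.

Q = 4πk·ΔT/(1/r₁ − 1/r₂) = 4π × 169 × 36.6 / (1/2.83 − 1/2.86) = 2.10×10^7 W

Q = 21000 kW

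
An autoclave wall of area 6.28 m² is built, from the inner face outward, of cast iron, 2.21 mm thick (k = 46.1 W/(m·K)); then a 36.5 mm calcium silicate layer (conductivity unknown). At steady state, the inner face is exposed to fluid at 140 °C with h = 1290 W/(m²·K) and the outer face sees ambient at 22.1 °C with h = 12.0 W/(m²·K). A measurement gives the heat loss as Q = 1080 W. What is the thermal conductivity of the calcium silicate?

k = 0.0607 W/m·K

ΣR = ΔT/Q = |140 − 22.1|/1080 = 0.1092 K/W
Known resistances:
  R_conv,in = 1/(hA) = 1/(1290·6.28) = 1.234×10^-4 K/W
  R_cast iron = L/(kA) = 0.00221/(46.1·6.28) = 7.634×10^-6 K/W
  R_conv,out = 1/(hA) = 1/(12.0·6.28) = 0.01327 K/W
R_calcium silicate = ΣR − ΣR_known = 0.1092 − 0.01340 = 0.09580 K/W
L/(kA) = 0.09580 ⇒ k = 0.0365/(0.09580·6.28) = 0.0607 W/m·K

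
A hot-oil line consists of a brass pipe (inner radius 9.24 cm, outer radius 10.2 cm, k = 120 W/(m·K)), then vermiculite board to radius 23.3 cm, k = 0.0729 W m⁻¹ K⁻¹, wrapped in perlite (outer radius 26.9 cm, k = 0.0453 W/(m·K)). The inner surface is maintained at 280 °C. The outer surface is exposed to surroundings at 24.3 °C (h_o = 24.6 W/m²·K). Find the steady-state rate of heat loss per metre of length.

Q' = 110 W/m

Series thermal resistances, inner to outer:
  R'_brass = ln(0.102/0.0924)/(2πk) = 0.09885/(2π·120) = 1.311×10^-4 m·K/W
  R'_vermiculite board = ln(0.233/0.102)/(2πk) = 0.8261/(2π·0.0729) = 1.803 m·K/W
  R'_perlite = ln(0.269/0.233)/(2πk) = 0.1437/(2π·0.0453) = 0.5048 m·K/W
  R'_conv,out = 1/(2πr h) = 1/(2π·0.269·24.6) = 0.02405 m·K/W
ΣR = 1.311×10^-4 + 1.803 + 0.5048 + 0.02405 = 2.332 m·K/W
Q' = ΔT/ΣR = (280 °C − 24.3 °C)/2.332 = 110 W/m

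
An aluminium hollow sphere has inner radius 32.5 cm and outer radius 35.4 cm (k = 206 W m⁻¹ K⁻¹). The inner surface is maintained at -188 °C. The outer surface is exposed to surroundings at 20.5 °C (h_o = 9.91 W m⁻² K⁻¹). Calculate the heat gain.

Resistance network (inner→outer):
  R_aluminium = (1/0.325 − 1/0.354)/(4πk) = 0.2521/(4π·206) = 9.737×10^-5 K/W
  R_conv,out = 1/(4πr²h) = 1/(4π·0.354²·9.91) = 0.06408 K/W
ΣR = 9.737×10^-5 + 0.06408 = 0.06418 K/W
Q = ΔT/ΣR = (-188 °C − 20.5 °C)/0.06418 = -3250 W
(Negative Q ⇒ heat flows inward; heat gain = 3250 W.)

Q = 3.25 kW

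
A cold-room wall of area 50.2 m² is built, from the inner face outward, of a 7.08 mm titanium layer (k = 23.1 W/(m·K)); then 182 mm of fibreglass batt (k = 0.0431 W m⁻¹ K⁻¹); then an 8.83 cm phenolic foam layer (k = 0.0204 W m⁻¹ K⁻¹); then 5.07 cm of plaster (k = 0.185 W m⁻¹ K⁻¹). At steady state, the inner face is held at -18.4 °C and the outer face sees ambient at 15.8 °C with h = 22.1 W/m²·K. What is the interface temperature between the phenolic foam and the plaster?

Resistance network (inner→outer):
  R_titanium = L/(kA) = 0.00708/(23.1·50.2) = 6.105×10^-6 K/W
  R_fibreglass batt = L/(kA) = 0.182/(0.0431·50.2) = 0.08412 K/W
  R_phenolic foam = L/(kA) = 0.0883/(0.0204·50.2) = 0.08622 K/W
  R_plaster = L/(kA) = 0.0507/(0.185·50.2) = 0.005459 K/W
  R_conv,out = 1/(hA) = 1/(22.1·50.2) = 9.014×10^-4 K/W
ΣR = 6.105×10^-6 + 0.08412 + 0.08622 + 0.005459 + 9.014×10^-4 = 0.1767 K/W
Q = ΔT/ΣR = (-18.4 °C − 15.8 °C)/0.1767 = -193.5 W
From the inner boundary to the phenolic foam/plaster interface, ΣR_partial = 0.1703 K/W.
T_interface = T_in − Q·ΣR_partial = -18.4 °C − (-193.5)(0.1703) = 14.6 °C

T = 14.6 °C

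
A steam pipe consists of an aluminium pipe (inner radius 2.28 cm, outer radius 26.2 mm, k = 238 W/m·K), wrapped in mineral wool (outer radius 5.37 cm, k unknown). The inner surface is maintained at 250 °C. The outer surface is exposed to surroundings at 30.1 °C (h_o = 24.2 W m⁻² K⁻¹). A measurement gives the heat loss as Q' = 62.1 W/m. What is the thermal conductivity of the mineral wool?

k = 0.0334 W/m·K

ΣR = ΔT/Q' = |250 − 30.1|/62.1 = 3.541 m·K/W
Known resistances:
  R'_aluminium = ln(0.0262/0.0228)/(2πk) = 0.1390/(2π·238) = 9.295×10^-5 m·K/W
  R'_conv,out = 1/(2πr h) = 1/(2π·0.0537·24.2) = 0.1225 m·K/W
R_mineral wool = ΣR − ΣR_known = 3.541 − 0.1226 = 3.418 m·K/W
ln(r₂/r₁)/(2πk) = 3.418 ⇒ k = 0.7177/(2π·3.418) = 0.0334 W/m·K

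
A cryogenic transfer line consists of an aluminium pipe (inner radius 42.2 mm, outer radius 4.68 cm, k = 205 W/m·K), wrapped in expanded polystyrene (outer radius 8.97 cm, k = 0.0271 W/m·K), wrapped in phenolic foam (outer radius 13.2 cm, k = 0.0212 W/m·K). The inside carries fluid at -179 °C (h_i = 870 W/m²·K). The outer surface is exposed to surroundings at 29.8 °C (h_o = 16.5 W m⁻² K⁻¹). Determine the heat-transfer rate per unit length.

Q' = 30.7 W/m

Resistance network (inner→outer):
  R'_conv,in = 1/(2πr h) = 1/(2π·0.0422·870) = 0.004335 m·K/W
  R'_aluminium = ln(0.0468/0.0422)/(2πk) = 0.1035/(2π·205) = 8.033×10^-5 m·K/W
  R'_expanded polystyrene = ln(0.0897/0.0468)/(2πk) = 0.6506/(2π·0.0271) = 3.821 m·K/W
  R'_phenolic foam = ln(0.132/0.0897)/(2πk) = 0.3863/(2π·0.0212) = 2.900 m·K/W
  R'_conv,out = 1/(2πr h) = 1/(2π·0.132·16.5) = 0.07307 m·K/W
ΣR = 0.004335 + 8.033×10^-5 + 3.821 + 2.900 + 0.07307 = 6.798 m·K/W
Q' = ΔT/ΣR = (-179 °C − 29.8 °C)/6.798 = -30.7 W/m
(Negative Q' ⇒ heat flows inward; heat gain = 30.7 W/m.)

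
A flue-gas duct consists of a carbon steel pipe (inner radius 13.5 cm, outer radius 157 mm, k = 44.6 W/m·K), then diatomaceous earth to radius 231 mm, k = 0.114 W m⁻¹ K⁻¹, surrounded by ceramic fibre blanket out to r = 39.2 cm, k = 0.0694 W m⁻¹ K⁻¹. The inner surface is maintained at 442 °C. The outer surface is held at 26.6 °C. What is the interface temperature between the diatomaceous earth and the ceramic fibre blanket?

T = 314 °C

Series thermal resistances, inner to outer:
  R'_carbon steel = ln(0.157/0.135)/(2πk) = 0.1510/(2π·44.6) = 5.387×10^-4 m·K/W
  R'_diatomaceous earth = ln(0.231/0.157)/(2πk) = 0.3862/(2π·0.114) = 0.5391 m·K/W
  R'_ceramic fibre blanket = ln(0.392/0.231)/(2πk) = 0.5288/(2π·0.0694) = 1.213 m·K/W
ΣR = 5.387×10^-4 + 0.5391 + 1.213 = 1.753 m·K/W
Q' = ΔT/ΣR = (442 °C − 26.6 °C)/1.753 = 237.0 W/m
From the inner boundary to the diatomaceous earth/ceramic fibre blanket interface, ΣR_partial = 0.5396 m·K/W.
T_interface = T_in − Q'·ΣR_partial = 442 °C − (237.0)(0.5396) = 314 °C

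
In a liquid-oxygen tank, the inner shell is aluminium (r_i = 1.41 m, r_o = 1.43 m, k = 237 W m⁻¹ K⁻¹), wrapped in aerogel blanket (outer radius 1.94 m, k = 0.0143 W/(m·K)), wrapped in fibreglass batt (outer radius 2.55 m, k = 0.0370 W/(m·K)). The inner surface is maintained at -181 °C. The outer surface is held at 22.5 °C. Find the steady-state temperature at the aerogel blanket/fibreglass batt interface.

T = -19.4 °C

Resistance network (inner→outer):
  R_aluminium = (1/1.41 − 1/1.43)/(4πk) = 0.009919/(4π·237) = 3.331×10^-6 K/W
  R_aerogel blanket = (1/1.43 − 1/1.94)/(4πk) = 0.1838/(4π·0.0143) = 1.023 K/W
  R_fibreglass batt = (1/1.94 − 1/2.55)/(4πk) = 0.1233/(4π·0.0370) = 0.2652 K/W
ΣR = 3.331×10^-6 + 1.023 + 0.2652 = 1.288 K/W
Q = ΔT/ΣR = (-181 °C − 22.5 °C)/1.288 = -158.0 W
From the inner boundary to the aerogel blanket/fibreglass batt interface, ΣR_partial = 1.023 K/W.
T_interface = T_in − Q·ΣR_partial = -181 °C − (-158.0)(1.023) = -19.4 °C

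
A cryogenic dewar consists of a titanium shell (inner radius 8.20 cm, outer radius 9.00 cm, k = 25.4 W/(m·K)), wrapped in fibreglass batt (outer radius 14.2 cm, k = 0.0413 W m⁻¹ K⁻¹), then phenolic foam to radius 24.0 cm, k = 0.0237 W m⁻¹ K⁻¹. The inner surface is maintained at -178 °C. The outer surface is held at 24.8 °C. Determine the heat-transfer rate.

Resistance network (inner→outer):
  R_titanium = (1/0.0820 − 1/0.0900)/(4πk) = 1.084/(4π·25.4) = 0.003396 K/W
  R_fibreglass batt = (1/0.0900 − 1/0.142)/(4πk) = 4.069/(4π·0.0413) = 7.840 K/W
  R_phenolic foam = (1/0.142 − 1/0.240)/(4πk) = 2.876/(4π·0.0237) = 9.655 K/W
ΣR = 0.003396 + 7.840 + 9.655 = 17.50 K/W
Q = ΔT/ΣR = (-178 °C − 24.8 °C)/17.50 = -11.6 W
(Negative Q ⇒ heat flows inward; heat gain = 11.6 W.)

Q = 11.6 W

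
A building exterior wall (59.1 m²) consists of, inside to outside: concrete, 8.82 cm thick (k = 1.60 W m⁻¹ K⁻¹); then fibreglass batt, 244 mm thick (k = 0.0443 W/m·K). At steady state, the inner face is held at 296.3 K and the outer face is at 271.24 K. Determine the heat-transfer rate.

Q = 266 W

Resistance network (inner→outer):
  R_concrete = L/(kA) = 0.0882/(1.60·59.1) = 9.327×10^-4 K/W
  R_fibreglass batt = L/(kA) = 0.244/(0.0443·59.1) = 0.09320 K/W
ΣR = 9.327×10^-4 + 0.09320 = 0.09413 K/W
Q = ΔT/ΣR = (296.3 K − 271.24 K)/0.09413 = 266 W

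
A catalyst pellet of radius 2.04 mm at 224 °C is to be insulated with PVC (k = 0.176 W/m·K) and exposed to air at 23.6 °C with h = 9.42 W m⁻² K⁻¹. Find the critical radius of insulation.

r_cr = 3.74 cm

For a sphere, r_cr = 2k_ins/h = 2·0.176/9.42 = 0.0374 m = 3.74 cm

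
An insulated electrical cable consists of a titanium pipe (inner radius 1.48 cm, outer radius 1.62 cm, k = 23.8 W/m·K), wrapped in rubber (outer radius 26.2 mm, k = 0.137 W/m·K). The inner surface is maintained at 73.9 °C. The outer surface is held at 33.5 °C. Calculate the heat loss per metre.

Treat each layer as a resistance in series:
  R'_titanium = ln(0.0162/0.0148)/(2πk) = 0.09038/(2π·23.8) = 6.044×10^-4 m·K/W
  R'_rubber = ln(0.0262/0.0162)/(2πk) = 0.4807/(2π·0.137) = 0.5585 m·K/W
ΣR = 6.044×10^-4 + 0.5585 = 0.5591 m·K/W
Q' = ΔT/ΣR = (73.9 °C − 33.5 °C)/0.5591 = 72.3 W/m

Q' = 72.3 W/m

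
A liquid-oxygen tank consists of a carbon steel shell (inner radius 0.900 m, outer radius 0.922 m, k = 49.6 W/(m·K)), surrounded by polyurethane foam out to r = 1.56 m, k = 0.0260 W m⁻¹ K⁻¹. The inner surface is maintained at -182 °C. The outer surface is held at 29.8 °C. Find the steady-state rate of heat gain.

Resistance network (inner→outer):
  R_carbon steel = (1/0.900 − 1/0.922)/(4πk) = 0.02651/(4π·49.6) = 4.254×10^-5 K/W
  R_polyurethane foam = (1/0.922 − 1/1.56)/(4πk) = 0.4436/(4π·0.0260) = 1.358 K/W
ΣR = 4.254×10^-5 + 1.358 = 1.358 K/W
Q = ΔT/ΣR = (-182 °C − 29.8 °C)/1.358 = -156 W
(Negative Q ⇒ heat flows inward; heat gain = 156 W.)

Q = 156 W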